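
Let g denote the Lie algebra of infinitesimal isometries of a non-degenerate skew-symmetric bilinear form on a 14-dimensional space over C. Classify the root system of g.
C_7

This is sp(14), which has dimension 14(14+1)/2 = 105 and rank 14/2 = 7. In the classification of classical Lie algebras, the symplectic algebra sp(2n) has type C_n; here n = 7, so the Dynkin diagram is a chain of 7 nodes with a double edge at one end; the terminal node there is the unique long simple root (C_7). Hence the type is C_7.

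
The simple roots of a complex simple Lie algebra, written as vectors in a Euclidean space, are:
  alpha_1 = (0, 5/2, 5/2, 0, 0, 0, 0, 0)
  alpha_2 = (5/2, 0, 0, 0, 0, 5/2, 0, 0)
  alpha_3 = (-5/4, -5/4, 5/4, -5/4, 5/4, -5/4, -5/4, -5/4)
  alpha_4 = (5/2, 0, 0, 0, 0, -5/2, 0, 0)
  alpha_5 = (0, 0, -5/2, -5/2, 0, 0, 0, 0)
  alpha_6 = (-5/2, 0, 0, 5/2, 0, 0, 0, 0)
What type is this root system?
E_6

Compute the Cartan integers a_ij = 2(alpha_i, alpha_j)/(alpha_j, alpha_j); the resulting 6x6 Cartan matrix is
[[2, 0, 0, 0, -1, 0], [0, 2, -1, 0, 0, -1], [0, -1, 2, 0, 0, 0], [0, 0, 0, 2, 0, -1], [-1, 0, 0, 0, 2, -1], [0, -1, 0, -1, -1, 2]].
All simple roots have the same length, so the diagram is simply laced. The associated Dynkin diagram is a chain of 5 nodes with one extra node attached to the third node from one end (E_6), so the type is E_6.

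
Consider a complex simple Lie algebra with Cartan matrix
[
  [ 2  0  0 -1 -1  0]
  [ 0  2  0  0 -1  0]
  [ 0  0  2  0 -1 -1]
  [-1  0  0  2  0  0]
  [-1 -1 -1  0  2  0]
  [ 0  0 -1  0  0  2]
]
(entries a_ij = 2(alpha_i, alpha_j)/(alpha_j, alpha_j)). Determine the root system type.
The matrix has rank 6 with 2's on the diagonal. Reading the off-diagonal entries as Dynkin edges (a single edge where a_ij = a_ji = -1; a double or triple edge where a_ij * a_ji = 2 or 3), the diagram is a chain of 5 nodes with one extra node attached to the third node from one end (E_6). One simple-root ordering that puts it in standard form is (alpha_6, alpha_2, alpha_3, alpha_5, alpha_1, alpha_4). So the algebra is type E_6.

E6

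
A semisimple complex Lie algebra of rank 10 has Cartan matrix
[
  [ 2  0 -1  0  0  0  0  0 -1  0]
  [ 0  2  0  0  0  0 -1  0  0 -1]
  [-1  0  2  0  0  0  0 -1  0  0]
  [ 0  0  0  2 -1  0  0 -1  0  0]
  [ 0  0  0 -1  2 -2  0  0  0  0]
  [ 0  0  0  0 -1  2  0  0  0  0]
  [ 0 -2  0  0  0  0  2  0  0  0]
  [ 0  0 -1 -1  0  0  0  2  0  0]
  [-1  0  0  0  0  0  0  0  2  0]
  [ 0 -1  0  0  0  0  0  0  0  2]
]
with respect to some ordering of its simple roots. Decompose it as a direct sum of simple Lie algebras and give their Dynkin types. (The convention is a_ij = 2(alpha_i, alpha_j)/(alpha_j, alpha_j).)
type B_7 + type C_3

The diagram associated to this matrix has two connected components: the simple roots {alpha_1, alpha_3, alpha_4, alpha_5, alpha_6, alpha_8, alpha_9} form a chain of 7 nodes with a double edge at one end; the terminal node there is the unique short simple root (B_7), and {alpha_2, alpha_7, alpha_10} form a chain of 3 nodes with a double edge at one end; the terminal node there is the unique long simple root (C_3). A semisimple Lie algebra decomposes uniquely as the direct sum of simple ideals, one per connected component of its Dynkin diagram, so g ≅ B_7 ⊕ C_3 (dimension 105 + 21 = 126).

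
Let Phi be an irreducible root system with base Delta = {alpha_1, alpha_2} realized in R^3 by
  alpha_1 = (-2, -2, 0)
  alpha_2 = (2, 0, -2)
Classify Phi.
A2

Compute the Cartan integers a_ij = 2(alpha_i, alpha_j)/(alpha_j, alpha_j); the resulting 2x2 Cartan matrix is
[[2, -1], [-1, 2]].
All simple roots have the same length, so the diagram is simply laced. The associated Dynkin diagram is a chain of 2 nodes with single edges (A_2), so the type is A_2 (the algebra sl(3)).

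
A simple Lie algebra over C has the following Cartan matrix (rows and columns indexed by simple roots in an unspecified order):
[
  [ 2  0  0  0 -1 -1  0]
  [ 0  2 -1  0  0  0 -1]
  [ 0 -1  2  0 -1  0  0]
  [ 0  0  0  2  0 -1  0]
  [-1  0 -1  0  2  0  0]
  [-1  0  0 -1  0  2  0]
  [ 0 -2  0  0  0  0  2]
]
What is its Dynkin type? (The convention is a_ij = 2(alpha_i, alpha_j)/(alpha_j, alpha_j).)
C_7 (sp(14))

The matrix has rank 7 with 2's on the diagonal. Reading the off-diagonal entries as Dynkin edges (a single edge where a_ij = a_ji = -1; a double or triple edge where a_ij * a_ji = 2 or 3), the diagram is a chain of 7 nodes with a double edge at one end; the terminal node there is the unique long simple root (C_7). One simple-root ordering that puts it in standard form is (alpha_4, alpha_6, alpha_1, alpha_5, alpha_3, alpha_2, alpha_7). So the algebra is type C_7, i.e. sp(14).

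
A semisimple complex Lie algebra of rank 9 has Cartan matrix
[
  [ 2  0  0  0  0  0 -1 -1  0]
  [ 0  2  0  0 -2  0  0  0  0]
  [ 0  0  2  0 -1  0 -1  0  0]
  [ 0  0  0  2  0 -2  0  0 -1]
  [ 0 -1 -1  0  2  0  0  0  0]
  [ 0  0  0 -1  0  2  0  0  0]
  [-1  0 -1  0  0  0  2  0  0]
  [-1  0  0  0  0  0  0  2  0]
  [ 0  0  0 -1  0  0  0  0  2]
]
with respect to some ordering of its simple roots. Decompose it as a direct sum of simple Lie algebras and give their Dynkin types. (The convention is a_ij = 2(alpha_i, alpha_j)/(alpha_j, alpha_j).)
The diagram associated to this matrix has two connected components: the simple roots {alpha_4, alpha_6, alpha_9} form a chain of 3 nodes with a double edge at one end; the terminal node there is the unique short simple root (B_3), and {alpha_1, alpha_2, alpha_3, alpha_5, alpha_7, alpha_8} form a chain of 6 nodes with a double edge at one end; the terminal node there is the unique long simple root (C_6). A semisimple Lie algebra decomposes uniquely as the direct sum of simple ideals, one per connected component of its Dynkin diagram, so g ≅ B_3 ⊕ C_6 (dimension 21 + 78 = 99).

B_3 + C_6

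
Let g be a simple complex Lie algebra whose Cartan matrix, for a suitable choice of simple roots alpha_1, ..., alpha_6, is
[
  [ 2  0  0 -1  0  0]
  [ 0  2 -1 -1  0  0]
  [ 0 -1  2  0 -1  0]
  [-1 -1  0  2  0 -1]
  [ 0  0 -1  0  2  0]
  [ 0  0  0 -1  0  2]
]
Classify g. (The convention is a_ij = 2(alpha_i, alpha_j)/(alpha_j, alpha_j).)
The matrix has rank 6 with 2's on the diagonal. Reading the off-diagonal entries as Dynkin edges (a single edge where a_ij = a_ji = -1; a double or triple edge where a_ij * a_ji = 2 or 3), the diagram is a chain of 4 nodes with a fork of two nodes at one end (D_6). One simple-root ordering that puts it in standard form is (alpha_5, alpha_3, alpha_2, alpha_4, alpha_1, alpha_6). So the algebra is type D_6, i.e. so(12).

type D_6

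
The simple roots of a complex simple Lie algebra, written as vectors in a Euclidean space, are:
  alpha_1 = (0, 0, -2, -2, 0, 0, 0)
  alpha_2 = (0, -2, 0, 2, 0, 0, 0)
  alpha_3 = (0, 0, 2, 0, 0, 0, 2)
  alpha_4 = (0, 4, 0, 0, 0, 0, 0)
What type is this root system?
Compute the Cartan integers a_ij = 2(alpha_i, alpha_j)/(alpha_j, alpha_j); the resulting 4x4 Cartan matrix is
[[2, -1, -1, 0], [-1, 2, 0, -1], [-1, 0, 2, 0], [0, -2, 0, 2]].
The roots have two lengths (squared-length ratio 2:1); the short ones are alpha_{1,2,3}. The associated Dynkin diagram is a chain of 4 nodes with a double edge at one end; the terminal node there is the unique long simple root (C_4), so the type is C_4 (the algebra sp(8)).

C_4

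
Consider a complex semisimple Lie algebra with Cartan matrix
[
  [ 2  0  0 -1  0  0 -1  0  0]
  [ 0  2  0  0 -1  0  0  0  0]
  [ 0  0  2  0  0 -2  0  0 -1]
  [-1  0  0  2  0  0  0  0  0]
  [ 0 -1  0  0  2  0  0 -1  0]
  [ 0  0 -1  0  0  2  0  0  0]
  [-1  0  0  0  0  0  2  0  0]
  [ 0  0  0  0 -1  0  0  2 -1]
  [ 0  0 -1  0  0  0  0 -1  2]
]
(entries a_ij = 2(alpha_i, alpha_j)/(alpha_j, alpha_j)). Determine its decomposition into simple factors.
A_3 ⊕ B_6

The diagram associated to this matrix has two connected components: the simple roots {alpha_1, alpha_4, alpha_7} form a chain of 3 nodes with single edges (A_3), and {alpha_2, alpha_3, alpha_5, alpha_6, alpha_8, alpha_9} form a chain of 6 nodes with a double edge at one end; the terminal node there is the unique short simple root (B_6). A semisimple Lie algebra decomposes uniquely as the direct sum of simple ideals, one per connected component of its Dynkin diagram, so g ≅ A_3 ⊕ B_6 (dimension 15 + 78 = 93).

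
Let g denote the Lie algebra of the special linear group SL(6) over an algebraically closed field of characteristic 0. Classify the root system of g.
type A_5

This is sl(6), which has dimension 6^2 - 1 = 35 and rank 6 - 1 = 5 (a Cartan subalgebra is the diagonal traceless matrices). In the classification of classical Lie algebras, the special linear algebra sl(n+1) has type A_n; here n = 5, so the Dynkin diagram is a chain of 5 nodes with single edges (A_5). Hence the type is A_5.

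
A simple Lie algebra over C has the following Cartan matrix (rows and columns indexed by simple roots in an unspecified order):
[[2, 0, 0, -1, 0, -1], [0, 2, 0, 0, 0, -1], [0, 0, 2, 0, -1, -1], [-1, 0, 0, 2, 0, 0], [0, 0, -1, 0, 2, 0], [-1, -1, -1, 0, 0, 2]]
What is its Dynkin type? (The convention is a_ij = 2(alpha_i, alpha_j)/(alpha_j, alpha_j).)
E6

The matrix has rank 6 with 2's on the diagonal. Reading the off-diagonal entries as Dynkin edges (a single edge where a_ij = a_ji = -1; a double or triple edge where a_ij * a_ji = 2 or 3), the diagram is a chain of 5 nodes with one extra node attached to the third node from one end (E_6). One simple-root ordering that puts it in standard form is (alpha_5, alpha_2, alpha_3, alpha_6, alpha_1, alpha_4). So the algebra is type E_6.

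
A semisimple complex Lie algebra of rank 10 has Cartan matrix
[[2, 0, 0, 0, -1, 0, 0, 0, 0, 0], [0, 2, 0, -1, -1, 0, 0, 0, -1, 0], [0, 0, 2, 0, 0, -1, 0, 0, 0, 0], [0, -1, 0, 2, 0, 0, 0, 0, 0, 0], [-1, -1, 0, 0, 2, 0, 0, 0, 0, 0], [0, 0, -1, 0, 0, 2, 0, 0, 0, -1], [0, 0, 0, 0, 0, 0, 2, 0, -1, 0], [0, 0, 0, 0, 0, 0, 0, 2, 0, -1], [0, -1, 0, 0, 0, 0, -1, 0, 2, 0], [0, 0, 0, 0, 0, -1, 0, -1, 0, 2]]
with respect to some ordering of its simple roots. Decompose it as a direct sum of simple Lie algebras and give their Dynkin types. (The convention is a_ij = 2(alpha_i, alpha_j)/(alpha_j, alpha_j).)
The diagram associated to this matrix has two connected components: the simple roots {alpha_3, alpha_6, alpha_8, alpha_10} form a chain of 4 nodes with single edges (A_4), and {alpha_1, alpha_2, alpha_4, alpha_5, alpha_7, alpha_9} form a chain of 5 nodes with one extra node attached to the third node from one end (E_6). A semisimple Lie algebra decomposes uniquely as the direct sum of simple ideals, one per connected component of its Dynkin diagram, so g ≅ A_4 ⊕ E_6 (dimension 24 + 78 = 102).

A_4 + E_6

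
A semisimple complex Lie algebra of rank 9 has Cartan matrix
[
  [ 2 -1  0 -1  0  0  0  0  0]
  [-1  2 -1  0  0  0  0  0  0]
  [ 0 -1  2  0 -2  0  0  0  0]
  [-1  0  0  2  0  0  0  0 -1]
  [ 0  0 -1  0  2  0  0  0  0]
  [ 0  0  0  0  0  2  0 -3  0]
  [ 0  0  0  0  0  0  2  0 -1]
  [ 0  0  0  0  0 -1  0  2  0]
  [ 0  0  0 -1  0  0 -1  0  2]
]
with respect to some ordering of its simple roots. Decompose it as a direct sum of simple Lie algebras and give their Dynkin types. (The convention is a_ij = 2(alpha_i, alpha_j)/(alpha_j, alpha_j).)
B_7 + G_2

The diagram associated to this matrix has two connected components: the simple roots {alpha_1, alpha_2, alpha_3, alpha_4, alpha_5, alpha_7, alpha_9} form a chain of 7 nodes with a double edge at one end; the terminal node there is the unique short simple root (B_7), and {alpha_6, alpha_8} form two nodes joined by a triple edge (G_2). A semisimple Lie algebra decomposes uniquely as the direct sum of simple ideals, one per connected component of its Dynkin diagram, so g ≅ B_7 ⊕ G_2 (dimension 105 + 14 = 119).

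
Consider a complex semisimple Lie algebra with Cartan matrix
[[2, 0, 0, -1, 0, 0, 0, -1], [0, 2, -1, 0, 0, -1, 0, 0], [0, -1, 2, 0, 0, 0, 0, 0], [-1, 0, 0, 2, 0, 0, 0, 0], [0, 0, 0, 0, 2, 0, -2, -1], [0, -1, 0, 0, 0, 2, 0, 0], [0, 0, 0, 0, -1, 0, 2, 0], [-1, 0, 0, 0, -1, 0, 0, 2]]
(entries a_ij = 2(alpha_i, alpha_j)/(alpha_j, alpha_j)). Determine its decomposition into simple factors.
The diagram associated to this matrix has two connected components: the simple roots {alpha_2, alpha_3, alpha_6} form a chain of 3 nodes with single edges (A_3), and {alpha_1, alpha_4, alpha_5, alpha_7, alpha_8} form a chain of 5 nodes with a double edge at one end; the terminal node there is the unique short simple root (B_5). A semisimple Lie algebra decomposes uniquely as the direct sum of simple ideals, one per connected component of its Dynkin diagram, so g ≅ A_3 ⊕ B_5 (dimension 15 + 55 = 70).

A_3 (sl(4)) ⊕ B_5 (so(11))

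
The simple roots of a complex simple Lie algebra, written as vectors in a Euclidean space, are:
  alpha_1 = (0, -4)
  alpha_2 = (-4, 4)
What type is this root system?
B2

Compute the Cartan integers a_ij = 2(alpha_i, alpha_j)/(alpha_j, alpha_j); the resulting 2x2 Cartan matrix is
[[2, -1], [-2, 2]].
The roots have two lengths (squared-length ratio 2:1); the short ones are alpha_{1}. The associated Dynkin diagram is a chain of 2 nodes with a double edge at one end; the terminal node there is the unique short simple root (B_2), so the type is B_2 (the algebra so(5)).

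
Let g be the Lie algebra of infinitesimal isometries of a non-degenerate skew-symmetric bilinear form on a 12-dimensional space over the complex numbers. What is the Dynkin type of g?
This is sp(12), which has dimension 12(12+1)/2 = 78 and rank 12/2 = 6. In the classification of classical Lie algebras, the symplectic algebra sp(2n) has type C_n; here n = 6, so the Dynkin diagram is a chain of 6 nodes with a double edge at one end; the terminal node there is the unique long simple root (C_6). Hence the type is C_6.

C_6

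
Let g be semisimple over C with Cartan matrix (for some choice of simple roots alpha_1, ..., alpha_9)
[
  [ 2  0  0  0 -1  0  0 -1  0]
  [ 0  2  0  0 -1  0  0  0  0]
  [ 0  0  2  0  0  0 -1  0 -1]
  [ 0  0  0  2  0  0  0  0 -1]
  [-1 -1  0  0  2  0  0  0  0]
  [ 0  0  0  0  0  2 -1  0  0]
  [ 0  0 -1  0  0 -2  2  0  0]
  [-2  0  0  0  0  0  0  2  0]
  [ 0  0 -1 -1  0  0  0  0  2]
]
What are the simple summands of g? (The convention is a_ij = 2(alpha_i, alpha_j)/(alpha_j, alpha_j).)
type B_5 + type C_4

The diagram associated to this matrix has two connected components: the simple roots {alpha_3, alpha_4, alpha_6, alpha_7, alpha_9} form a chain of 5 nodes with a double edge at one end; the terminal node there is the unique short simple root (B_5), and {alpha_1, alpha_2, alpha_5, alpha_8} form a chain of 4 nodes with a double edge at one end; the terminal node there is the unique long simple root (C_4). A semisimple Lie algebra decomposes uniquely as the direct sum of simple ideals, one per connected component of its Dynkin diagram, so g ≅ B_5 ⊕ C_4 (dimension 55 + 36 = 91).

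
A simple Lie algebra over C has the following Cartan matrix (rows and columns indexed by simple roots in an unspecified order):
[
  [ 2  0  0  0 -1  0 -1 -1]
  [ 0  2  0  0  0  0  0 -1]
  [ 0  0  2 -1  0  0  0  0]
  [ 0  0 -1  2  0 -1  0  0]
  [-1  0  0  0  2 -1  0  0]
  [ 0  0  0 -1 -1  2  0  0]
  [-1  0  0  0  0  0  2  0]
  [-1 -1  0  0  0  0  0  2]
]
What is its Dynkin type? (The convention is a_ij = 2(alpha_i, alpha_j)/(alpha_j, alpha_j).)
The matrix has rank 8 with 2's on the diagonal. Reading the off-diagonal entries as Dynkin edges (a single edge where a_ij = a_ji = -1; a double or triple edge where a_ij * a_ji = 2 or 3), the diagram is a chain of 7 nodes with one extra node attached to the third node from one end (E_8). One simple-root ordering that puts it in standard form is (alpha_2, alpha_7, alpha_8, alpha_1, alpha_5, alpha_6, alpha_4, alpha_3). So the algebra is type E_8.

type E_8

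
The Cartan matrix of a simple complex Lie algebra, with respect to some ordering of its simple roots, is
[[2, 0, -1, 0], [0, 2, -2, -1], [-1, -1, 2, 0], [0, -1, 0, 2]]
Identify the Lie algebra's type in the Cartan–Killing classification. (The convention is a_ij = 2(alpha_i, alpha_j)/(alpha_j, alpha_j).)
F_4

The matrix has rank 4 with 2's on the diagonal. Reading the off-diagonal entries as Dynkin edges (a single edge where a_ij = a_ji = -1; a double or triple edge where a_ij * a_ji = 2 or 3), the diagram is a chain of 4 nodes with a double edge between the middle two (F_4). One simple-root ordering that puts it in standard form is (alpha_4, alpha_2, alpha_3, alpha_1). So the algebra is type F_4.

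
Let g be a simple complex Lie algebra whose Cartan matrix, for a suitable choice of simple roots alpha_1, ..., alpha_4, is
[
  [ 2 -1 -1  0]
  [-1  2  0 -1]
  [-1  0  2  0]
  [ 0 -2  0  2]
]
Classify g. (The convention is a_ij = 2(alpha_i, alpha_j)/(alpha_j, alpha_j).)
The matrix has rank 4 with 2's on the diagonal. Reading the off-diagonal entries as Dynkin edges (a single edge where a_ij = a_ji = -1; a double or triple edge where a_ij * a_ji = 2 or 3), the diagram is a chain of 4 nodes with a double edge at one end; the terminal node there is the unique long simple root (C_4). One simple-root ordering that puts it in standard form is (alpha_3, alpha_1, alpha_2, alpha_4). So the algebra is type C_4, i.e. sp(8).

type C_4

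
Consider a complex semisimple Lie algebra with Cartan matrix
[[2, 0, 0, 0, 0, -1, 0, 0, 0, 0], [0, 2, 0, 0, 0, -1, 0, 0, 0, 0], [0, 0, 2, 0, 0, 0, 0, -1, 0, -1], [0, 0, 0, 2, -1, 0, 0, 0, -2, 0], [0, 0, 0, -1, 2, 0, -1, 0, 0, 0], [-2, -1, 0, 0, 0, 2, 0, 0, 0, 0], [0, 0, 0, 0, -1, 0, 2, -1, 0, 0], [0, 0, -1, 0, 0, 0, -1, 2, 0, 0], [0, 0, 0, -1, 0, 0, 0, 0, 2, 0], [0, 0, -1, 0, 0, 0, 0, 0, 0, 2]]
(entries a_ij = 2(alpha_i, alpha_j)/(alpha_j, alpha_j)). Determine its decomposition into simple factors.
The diagram associated to this matrix has two connected components: the simple roots {alpha_1, alpha_2, alpha_6} form a chain of 3 nodes with a double edge at one end; the terminal node there is the unique short simple root (B_3), and {alpha_3, alpha_4, alpha_5, alpha_7, alpha_8, alpha_9, alpha_10} form a chain of 7 nodes with a double edge at one end; the terminal node there is the unique short simple root (B_7). A semisimple Lie algebra decomposes uniquely as the direct sum of simple ideals, one per connected component of its Dynkin diagram, so g ≅ B_3 ⊕ B_7 (dimension 21 + 105 = 126).

B_3 (so(7)) ⊕ B_7 (so(15))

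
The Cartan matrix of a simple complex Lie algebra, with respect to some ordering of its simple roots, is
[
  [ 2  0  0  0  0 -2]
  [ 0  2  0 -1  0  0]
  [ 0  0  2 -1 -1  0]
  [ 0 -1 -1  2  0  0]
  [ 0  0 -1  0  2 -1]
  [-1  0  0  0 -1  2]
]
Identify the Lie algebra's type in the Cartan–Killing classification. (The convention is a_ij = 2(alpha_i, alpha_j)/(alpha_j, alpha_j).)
type C_6

The matrix has rank 6 with 2's on the diagonal. Reading the off-diagonal entries as Dynkin edges (a single edge where a_ij = a_ji = -1; a double or triple edge where a_ij * a_ji = 2 or 3), the diagram is a chain of 6 nodes with a double edge at one end; the terminal node there is the unique long simple root (C_6). One simple-root ordering that puts it in standard form is (alpha_2, alpha_4, alpha_3, alpha_5, alpha_6, alpha_1). So the algebra is type C_6, i.e. sp(12).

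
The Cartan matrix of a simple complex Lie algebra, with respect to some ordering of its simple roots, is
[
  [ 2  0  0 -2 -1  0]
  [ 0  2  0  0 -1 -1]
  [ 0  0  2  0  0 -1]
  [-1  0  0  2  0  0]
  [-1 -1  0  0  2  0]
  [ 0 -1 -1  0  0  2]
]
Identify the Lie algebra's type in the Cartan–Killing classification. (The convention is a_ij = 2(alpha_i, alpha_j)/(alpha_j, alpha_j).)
B_6 (so(13))

The matrix has rank 6 with 2's on the diagonal. Reading the off-diagonal entries as Dynkin edges (a single edge where a_ij = a_ji = -1; a double or triple edge where a_ij * a_ji = 2 or 3), the diagram is a chain of 6 nodes with a double edge at one end; the terminal node there is the unique short simple root (B_6). One simple-root ordering that puts it in standard form is (alpha_3, alpha_6, alpha_2, alpha_5, alpha_1, alpha_4). So the algebra is type B_6, i.e. so(13).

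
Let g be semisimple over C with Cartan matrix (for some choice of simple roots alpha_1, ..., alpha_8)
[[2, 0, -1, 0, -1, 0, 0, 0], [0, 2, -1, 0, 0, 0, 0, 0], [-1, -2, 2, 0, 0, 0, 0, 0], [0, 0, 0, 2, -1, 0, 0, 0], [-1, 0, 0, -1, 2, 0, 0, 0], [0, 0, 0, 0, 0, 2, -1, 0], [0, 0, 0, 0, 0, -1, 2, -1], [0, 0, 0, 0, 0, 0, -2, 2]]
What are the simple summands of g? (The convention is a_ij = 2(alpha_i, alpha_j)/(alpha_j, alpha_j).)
The diagram associated to this matrix has two connected components: the simple roots {alpha_1, alpha_2, alpha_3, alpha_4, alpha_5} form a chain of 5 nodes with a double edge at one end; the terminal node there is the unique short simple root (B_5), and {alpha_6, alpha_7, alpha_8} form a chain of 3 nodes with a double edge at one end; the terminal node there is the unique long simple root (C_3). A semisimple Lie algebra decomposes uniquely as the direct sum of simple ideals, one per connected component of its Dynkin diagram, so g ≅ B_5 ⊕ C_3 (dimension 55 + 21 = 76).

B5 ⊕ C3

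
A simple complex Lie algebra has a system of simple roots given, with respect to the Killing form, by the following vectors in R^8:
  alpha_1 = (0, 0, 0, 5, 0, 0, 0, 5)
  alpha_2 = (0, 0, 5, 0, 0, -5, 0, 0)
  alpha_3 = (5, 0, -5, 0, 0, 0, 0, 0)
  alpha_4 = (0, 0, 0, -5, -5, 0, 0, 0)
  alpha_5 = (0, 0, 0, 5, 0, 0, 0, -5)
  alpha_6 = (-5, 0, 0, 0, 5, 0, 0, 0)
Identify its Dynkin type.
D_6 (so(12))

Compute the Cartan integers a_ij = 2(alpha_i, alpha_j)/(alpha_j, alpha_j); the resulting 6x6 Cartan matrix is
[[2, 0, 0, -1, 0, 0], [0, 2, -1, 0, 0, 0], [0, -1, 2, 0, 0, -1], [-1, 0, 0, 2, -1, -1], [0, 0, 0, -1, 2, 0], [0, 0, -1, -1, 0, 2]].
All simple roots have the same length, so the diagram is simply laced. The associated Dynkin diagram is a chain of 4 nodes with a fork of two nodes at one end (D_6), so the type is D_6 (the algebra so(12)).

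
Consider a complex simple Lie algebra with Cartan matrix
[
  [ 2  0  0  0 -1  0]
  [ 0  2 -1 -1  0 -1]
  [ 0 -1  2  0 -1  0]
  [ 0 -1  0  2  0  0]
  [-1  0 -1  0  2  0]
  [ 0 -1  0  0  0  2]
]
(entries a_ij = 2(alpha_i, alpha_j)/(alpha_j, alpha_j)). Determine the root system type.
D6

The matrix has rank 6 with 2's on the diagonal. Reading the off-diagonal entries as Dynkin edges (a single edge where a_ij = a_ji = -1; a double or triple edge where a_ij * a_ji = 2 or 3), the diagram is a chain of 4 nodes with a fork of two nodes at one end (D_6). One simple-root ordering that puts it in standard form is (alpha_1, alpha_5, alpha_3, alpha_2, alpha_4, alpha_6). So the algebra is type D_6, i.e. so(12).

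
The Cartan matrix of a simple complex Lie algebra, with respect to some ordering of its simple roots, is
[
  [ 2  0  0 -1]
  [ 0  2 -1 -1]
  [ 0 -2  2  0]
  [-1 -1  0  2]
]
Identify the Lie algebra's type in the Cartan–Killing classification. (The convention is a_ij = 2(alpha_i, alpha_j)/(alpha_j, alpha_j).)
The matrix has rank 4 with 2's on the diagonal. Reading the off-diagonal entries as Dynkin edges (a single edge where a_ij = a_ji = -1; a double or triple edge where a_ij * a_ji = 2 or 3), the diagram is a chain of 4 nodes with a double edge at one end; the terminal node there is the unique long simple root (C_4). One simple-root ordering that puts it in standard form is (alpha_1, alpha_4, alpha_2, alpha_3). So the algebra is type C_4, i.e. sp(8).

C4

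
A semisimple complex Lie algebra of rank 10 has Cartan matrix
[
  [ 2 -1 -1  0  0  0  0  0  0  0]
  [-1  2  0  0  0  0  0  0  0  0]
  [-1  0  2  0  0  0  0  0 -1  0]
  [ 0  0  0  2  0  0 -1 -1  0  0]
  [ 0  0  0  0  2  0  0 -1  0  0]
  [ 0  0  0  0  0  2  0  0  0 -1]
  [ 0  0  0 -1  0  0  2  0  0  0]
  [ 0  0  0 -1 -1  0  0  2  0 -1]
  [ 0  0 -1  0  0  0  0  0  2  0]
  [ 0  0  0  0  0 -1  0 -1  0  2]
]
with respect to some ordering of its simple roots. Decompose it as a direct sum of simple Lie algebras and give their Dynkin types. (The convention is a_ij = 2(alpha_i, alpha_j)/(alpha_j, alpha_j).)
The diagram associated to this matrix has two connected components: the simple roots {alpha_1, alpha_2, alpha_3, alpha_9} form a chain of 4 nodes with single edges (A_4), and {alpha_4, alpha_5, alpha_6, alpha_7, alpha_8, alpha_10} form a chain of 5 nodes with one extra node attached to the third node from one end (E_6). A semisimple Lie algebra decomposes uniquely as the direct sum of simple ideals, one per connected component of its Dynkin diagram, so g ≅ A_4 ⊕ E_6 (dimension 24 + 78 = 102).

A_4 (sl(5)) + E_6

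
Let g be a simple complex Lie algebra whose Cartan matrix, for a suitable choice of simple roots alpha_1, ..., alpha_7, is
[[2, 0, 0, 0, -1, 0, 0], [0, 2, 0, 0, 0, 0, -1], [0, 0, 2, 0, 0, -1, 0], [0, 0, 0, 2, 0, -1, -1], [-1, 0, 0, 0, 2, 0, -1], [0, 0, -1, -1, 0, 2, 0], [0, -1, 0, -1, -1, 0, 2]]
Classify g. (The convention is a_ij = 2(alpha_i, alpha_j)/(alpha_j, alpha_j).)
The matrix has rank 7 with 2's on the diagonal. Reading the off-diagonal entries as Dynkin edges (a single edge where a_ij = a_ji = -1; a double or triple edge where a_ij * a_ji = 2 or 3), the diagram is a chain of 6 nodes with one extra node attached to the third node from one end (E_7). One simple-root ordering that puts it in standard form is (alpha_1, alpha_2, alpha_5, alpha_7, alpha_4, alpha_6, alpha_3). So the algebra is type E_7.

E_7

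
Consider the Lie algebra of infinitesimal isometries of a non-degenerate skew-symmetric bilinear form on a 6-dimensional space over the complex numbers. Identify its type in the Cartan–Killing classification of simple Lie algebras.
type C_3

This is sp(6), which has dimension 6(6+1)/2 = 21 and rank 6/2 = 3. In the classification of classical Lie algebras, the symplectic algebra sp(2n) has type C_n; here n = 3, so the Dynkin diagram is a chain of 3 nodes with a double edge at one end; the terminal node there is the unique long simple root (C_3). Hence the type is C_3.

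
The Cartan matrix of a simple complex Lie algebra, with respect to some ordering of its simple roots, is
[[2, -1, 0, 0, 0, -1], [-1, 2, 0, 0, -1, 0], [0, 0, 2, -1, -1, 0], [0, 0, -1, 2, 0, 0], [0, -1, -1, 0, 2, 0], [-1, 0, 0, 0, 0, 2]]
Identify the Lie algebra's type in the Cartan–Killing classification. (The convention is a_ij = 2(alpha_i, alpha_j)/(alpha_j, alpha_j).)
A6

The matrix has rank 6 with 2's on the diagonal. Reading the off-diagonal entries as Dynkin edges (a single edge where a_ij = a_ji = -1; a double or triple edge where a_ij * a_ji = 2 or 3), the diagram is a chain of 6 nodes with single edges (A_6). One simple-root ordering that puts it in standard form is (alpha_6, alpha_1, alpha_2, alpha_5, alpha_3, alpha_4). So the algebra is type A_6, i.e. sl(7).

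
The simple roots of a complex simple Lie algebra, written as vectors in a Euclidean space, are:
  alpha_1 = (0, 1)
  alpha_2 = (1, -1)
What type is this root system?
B2

Compute the Cartan integers a_ij = 2(alpha_i, alpha_j)/(alpha_j, alpha_j); the resulting 2x2 Cartan matrix is
[[2, -1], [-2, 2]].
The roots have two lengths (squared-length ratio 2:1); the short ones are alpha_{1}. The associated Dynkin diagram is a chain of 2 nodes with a double edge at one end; the terminal node there is the unique short simple root (B_2), so the type is B_2 (the algebra so(5)).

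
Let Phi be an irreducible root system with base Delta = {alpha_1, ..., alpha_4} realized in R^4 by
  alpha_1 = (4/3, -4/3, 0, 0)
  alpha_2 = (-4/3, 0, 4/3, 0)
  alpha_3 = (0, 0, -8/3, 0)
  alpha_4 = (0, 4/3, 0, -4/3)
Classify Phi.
Compute the Cartan integers a_ij = 2(alpha_i, alpha_j)/(alpha_j, alpha_j); the resulting 4x4 Cartan matrix is
[[2, -1, 0, -1], [-1, 2, -1, 0], [0, -2, 2, 0], [-1, 0, 0, 2]].
The roots have two lengths (squared-length ratio 2:1); the short ones are alpha_{1,2,4}. The associated Dynkin diagram is a chain of 4 nodes with a double edge at one end; the terminal node there is the unique long simple root (C_4), so the type is C_4 (the algebra sp(8)).

C_4 (sp(8))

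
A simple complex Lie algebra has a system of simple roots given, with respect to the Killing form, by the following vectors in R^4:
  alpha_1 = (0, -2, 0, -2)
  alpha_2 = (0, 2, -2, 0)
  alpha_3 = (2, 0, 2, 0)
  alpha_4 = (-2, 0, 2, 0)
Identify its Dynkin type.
Compute the Cartan integers a_ij = 2(alpha_i, alpha_j)/(alpha_j, alpha_j); the resulting 4x4 Cartan matrix is
[[2, -1, 0, 0], [-1, 2, -1, -1], [0, -1, 2, 0], [0, -1, 0, 2]].
All simple roots have the same length, so the diagram is simply laced. The associated Dynkin diagram is a chain of 2 nodes with a fork of two nodes at one end (D_4), so the type is D_4 (the algebra so(8)).

D_4 (so(8))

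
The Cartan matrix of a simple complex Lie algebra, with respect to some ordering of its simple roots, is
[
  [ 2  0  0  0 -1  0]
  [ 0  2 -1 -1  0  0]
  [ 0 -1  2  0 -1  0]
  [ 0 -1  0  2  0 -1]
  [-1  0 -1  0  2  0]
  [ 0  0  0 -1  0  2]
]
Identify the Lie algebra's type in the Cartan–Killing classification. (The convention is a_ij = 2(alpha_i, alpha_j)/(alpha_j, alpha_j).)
The matrix has rank 6 with 2's on the diagonal. Reading the off-diagonal entries as Dynkin edges (a single edge where a_ij = a_ji = -1; a double or triple edge where a_ij * a_ji = 2 or 3), the diagram is a chain of 6 nodes with single edges (A_6). One simple-root ordering that puts it in standard form is (alpha_6, alpha_4, alpha_2, alpha_3, alpha_5, alpha_1). So the algebra is type A_6, i.e. sl(7).

A6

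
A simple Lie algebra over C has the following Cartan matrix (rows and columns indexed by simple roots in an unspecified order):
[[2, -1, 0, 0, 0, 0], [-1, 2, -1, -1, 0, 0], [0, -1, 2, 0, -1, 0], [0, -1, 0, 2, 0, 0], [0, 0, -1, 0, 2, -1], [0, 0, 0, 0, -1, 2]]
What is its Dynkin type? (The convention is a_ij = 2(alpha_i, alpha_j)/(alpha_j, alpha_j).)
The matrix has rank 6 with 2's on the diagonal. Reading the off-diagonal entries as Dynkin edges (a single edge where a_ij = a_ji = -1; a double or triple edge where a_ij * a_ji = 2 or 3), the diagram is a chain of 4 nodes with a fork of two nodes at one end (D_6). One simple-root ordering that puts it in standard form is (alpha_6, alpha_5, alpha_3, alpha_2, alpha_4, alpha_1). So the algebra is type D_6, i.e. so(12).

D_6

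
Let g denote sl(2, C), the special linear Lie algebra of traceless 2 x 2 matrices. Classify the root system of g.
A_1

This is sl(2), which has dimension 2^2 - 1 = 3 and rank 2 - 1 = 1 (a Cartan subalgebra is the diagonal traceless matrices). In the classification of classical Lie algebras, the special linear algebra sl(n+1) has type A_n; here n = 1, so the Dynkin diagram is a chain of 1 nodes with single edges (A_1). Hence the type is A_1.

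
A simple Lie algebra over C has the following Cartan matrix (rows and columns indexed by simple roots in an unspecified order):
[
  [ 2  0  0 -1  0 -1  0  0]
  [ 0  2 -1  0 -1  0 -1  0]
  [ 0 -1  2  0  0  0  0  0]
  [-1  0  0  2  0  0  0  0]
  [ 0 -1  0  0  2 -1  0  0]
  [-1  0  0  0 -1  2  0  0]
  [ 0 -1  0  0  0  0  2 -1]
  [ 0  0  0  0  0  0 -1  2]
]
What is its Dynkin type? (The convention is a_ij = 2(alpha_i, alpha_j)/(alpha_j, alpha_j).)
The matrix has rank 8 with 2's on the diagonal. Reading the off-diagonal entries as Dynkin edges (a single edge where a_ij = a_ji = -1; a double or triple edge where a_ij * a_ji = 2 or 3), the diagram is a chain of 7 nodes with one extra node attached to the third node from one end (E_8). One simple-root ordering that puts it in standard form is (alpha_8, alpha_3, alpha_7, alpha_2, alpha_5, alpha_6, alpha_1, alpha_4). So the algebra is type E_8.

E8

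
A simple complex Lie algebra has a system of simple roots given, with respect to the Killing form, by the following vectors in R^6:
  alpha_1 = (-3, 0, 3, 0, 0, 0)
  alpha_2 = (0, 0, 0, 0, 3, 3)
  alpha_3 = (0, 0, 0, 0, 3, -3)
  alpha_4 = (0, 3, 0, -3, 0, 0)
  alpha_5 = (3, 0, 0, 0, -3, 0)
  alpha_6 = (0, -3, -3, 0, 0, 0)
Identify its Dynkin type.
Compute the Cartan integers a_ij = 2(alpha_i, alpha_j)/(alpha_j, alpha_j); the resulting 6x6 Cartan matrix is
[[2, 0, 0, 0, -1, -1], [0, 2, 0, 0, -1, 0], [0, 0, 2, 0, -1, 0], [0, 0, 0, 2, 0, -1], [-1, -1, -1, 0, 2, 0], [-1, 0, 0, -1, 0, 2]].
All simple roots have the same length, so the diagram is simply laced. The associated Dynkin diagram is a chain of 4 nodes with a fork of two nodes at one end (D_6), so the type is D_6 (the algebra so(12)).

D_6 (so(12))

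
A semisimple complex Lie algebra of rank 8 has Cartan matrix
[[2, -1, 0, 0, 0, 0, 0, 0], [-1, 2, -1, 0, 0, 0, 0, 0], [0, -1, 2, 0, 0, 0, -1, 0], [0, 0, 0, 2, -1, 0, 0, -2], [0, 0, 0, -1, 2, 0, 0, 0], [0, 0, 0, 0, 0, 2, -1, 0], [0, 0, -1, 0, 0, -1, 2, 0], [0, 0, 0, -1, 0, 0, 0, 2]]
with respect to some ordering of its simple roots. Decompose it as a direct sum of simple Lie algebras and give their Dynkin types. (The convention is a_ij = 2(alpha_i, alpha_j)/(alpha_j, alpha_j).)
type A_5 ⊕ type B_3

The diagram associated to this matrix has two connected components: the simple roots {alpha_1, alpha_2, alpha_3, alpha_6, alpha_7} form a chain of 5 nodes with single edges (A_5), and {alpha_4, alpha_5, alpha_8} form a chain of 3 nodes with a double edge at one end; the terminal node there is the unique short simple root (B_3). A semisimple Lie algebra decomposes uniquely as the direct sum of simple ideals, one per connected component of its Dynkin diagram, so g ≅ A_5 ⊕ B_3 (dimension 35 + 21 = 56).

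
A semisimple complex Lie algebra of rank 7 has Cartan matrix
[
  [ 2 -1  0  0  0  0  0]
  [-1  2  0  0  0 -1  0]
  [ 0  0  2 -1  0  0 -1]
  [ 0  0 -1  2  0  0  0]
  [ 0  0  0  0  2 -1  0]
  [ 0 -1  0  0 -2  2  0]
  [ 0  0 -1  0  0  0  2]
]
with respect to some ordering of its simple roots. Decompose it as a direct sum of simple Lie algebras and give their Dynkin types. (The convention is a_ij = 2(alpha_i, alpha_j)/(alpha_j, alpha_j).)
The diagram associated to this matrix has two connected components: the simple roots {alpha_3, alpha_4, alpha_7} form a chain of 3 nodes with single edges (A_3), and {alpha_1, alpha_2, alpha_5, alpha_6} form a chain of 4 nodes with a double edge at one end; the terminal node there is the unique short simple root (B_4). A semisimple Lie algebra decomposes uniquely as the direct sum of simple ideals, one per connected component of its Dynkin diagram, so g ≅ A_3 ⊕ B_4 (dimension 15 + 36 = 51).

A3 + B4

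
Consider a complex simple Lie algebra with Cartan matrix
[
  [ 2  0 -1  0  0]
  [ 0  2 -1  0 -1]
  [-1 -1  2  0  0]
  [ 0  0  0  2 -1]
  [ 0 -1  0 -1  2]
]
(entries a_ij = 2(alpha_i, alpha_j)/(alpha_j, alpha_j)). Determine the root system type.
A_5

The matrix has rank 5 with 2's on the diagonal. Reading the off-diagonal entries as Dynkin edges (a single edge where a_ij = a_ji = -1; a double or triple edge where a_ij * a_ji = 2 or 3), the diagram is a chain of 5 nodes with single edges (A_5). One simple-root ordering that puts it in standard form is (alpha_1, alpha_3, alpha_2, alpha_5, alpha_4). So the algebra is type A_5, i.e. sl(6).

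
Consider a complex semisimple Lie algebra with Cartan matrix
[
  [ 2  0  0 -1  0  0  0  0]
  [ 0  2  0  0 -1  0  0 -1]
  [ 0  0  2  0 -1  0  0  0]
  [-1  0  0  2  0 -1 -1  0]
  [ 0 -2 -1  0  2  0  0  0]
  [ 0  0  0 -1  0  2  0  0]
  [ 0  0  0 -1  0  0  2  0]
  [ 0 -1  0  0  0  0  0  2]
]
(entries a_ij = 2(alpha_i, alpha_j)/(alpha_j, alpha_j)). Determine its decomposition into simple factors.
D_4 (so(8)) + F_4

The diagram associated to this matrix has two connected components: the simple roots {alpha_1, alpha_4, alpha_6, alpha_7} form a chain of 2 nodes with a fork of two nodes at one end (D_4), and {alpha_2, alpha_3, alpha_5, alpha_8} form a chain of 4 nodes with a double edge between the middle two (F_4). A semisimple Lie algebra decomposes uniquely as the direct sum of simple ideals, one per connected component of its Dynkin diagram, so g ≅ D_4 ⊕ F_4 (dimension 28 + 52 = 80).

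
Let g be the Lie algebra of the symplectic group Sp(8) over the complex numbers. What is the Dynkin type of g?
This is sp(8), which has dimension 8(8+1)/2 = 36 and rank 8/2 = 4. In the classification of classical Lie algebras, the symplectic algebra sp(2n) has type C_n; here n = 4, so the Dynkin diagram is a chain of 4 nodes with a double edge at one end; the terminal node there is the unique long simple root (C_4). Hence the type is C_4.

type C_4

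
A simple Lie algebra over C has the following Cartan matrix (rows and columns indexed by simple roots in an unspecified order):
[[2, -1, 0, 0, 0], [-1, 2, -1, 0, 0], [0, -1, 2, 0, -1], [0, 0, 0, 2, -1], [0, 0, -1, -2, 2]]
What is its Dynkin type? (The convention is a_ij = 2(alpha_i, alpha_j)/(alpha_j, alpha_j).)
B5

The matrix has rank 5 with 2's on the diagonal. Reading the off-diagonal entries as Dynkin edges (a single edge where a_ij = a_ji = -1; a double or triple edge where a_ij * a_ji = 2 or 3), the diagram is a chain of 5 nodes with a double edge at one end; the terminal node there is the unique short simple root (B_5). One simple-root ordering that puts it in standard form is (alpha_1, alpha_2, alpha_3, alpha_5, alpha_4). So the algebra is type B_5, i.e. so(11).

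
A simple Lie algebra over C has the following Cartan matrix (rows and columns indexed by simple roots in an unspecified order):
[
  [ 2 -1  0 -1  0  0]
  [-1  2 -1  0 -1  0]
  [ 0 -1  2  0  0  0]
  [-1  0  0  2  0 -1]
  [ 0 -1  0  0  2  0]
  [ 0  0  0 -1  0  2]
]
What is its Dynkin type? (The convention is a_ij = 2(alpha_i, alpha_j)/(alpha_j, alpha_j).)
The matrix has rank 6 with 2's on the diagonal. Reading the off-diagonal entries as Dynkin edges (a single edge where a_ij = a_ji = -1; a double or triple edge where a_ij * a_ji = 2 or 3), the diagram is a chain of 4 nodes with a fork of two nodes at one end (D_6). One simple-root ordering that puts it in standard form is (alpha_6, alpha_4, alpha_1, alpha_2, alpha_3, alpha_5). So the algebra is type D_6, i.e. so(12).

D6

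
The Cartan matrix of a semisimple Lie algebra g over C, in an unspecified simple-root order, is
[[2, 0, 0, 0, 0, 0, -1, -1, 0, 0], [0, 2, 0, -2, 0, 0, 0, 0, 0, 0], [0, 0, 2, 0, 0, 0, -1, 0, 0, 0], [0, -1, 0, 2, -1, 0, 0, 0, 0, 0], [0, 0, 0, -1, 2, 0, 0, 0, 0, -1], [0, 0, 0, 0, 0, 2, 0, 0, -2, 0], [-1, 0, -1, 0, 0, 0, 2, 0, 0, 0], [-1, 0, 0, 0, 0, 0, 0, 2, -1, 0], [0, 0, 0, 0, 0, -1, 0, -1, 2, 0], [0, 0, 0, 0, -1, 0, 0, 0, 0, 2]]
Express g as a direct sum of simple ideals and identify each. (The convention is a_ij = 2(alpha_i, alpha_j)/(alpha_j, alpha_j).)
The diagram associated to this matrix has two connected components: the simple roots {alpha_2, alpha_4, alpha_5, alpha_10} form a chain of 4 nodes with a double edge at one end; the terminal node there is the unique long simple root (C_4), and {alpha_1, alpha_3, alpha_6, alpha_7, alpha_8, alpha_9} form a chain of 6 nodes with a double edge at one end; the terminal node there is the unique long simple root (C_6). A semisimple Lie algebra decomposes uniquely as the direct sum of simple ideals, one per connected component of its Dynkin diagram, so g ≅ C_4 ⊕ C_6 (dimension 36 + 78 = 114).

C4 ⊕ C6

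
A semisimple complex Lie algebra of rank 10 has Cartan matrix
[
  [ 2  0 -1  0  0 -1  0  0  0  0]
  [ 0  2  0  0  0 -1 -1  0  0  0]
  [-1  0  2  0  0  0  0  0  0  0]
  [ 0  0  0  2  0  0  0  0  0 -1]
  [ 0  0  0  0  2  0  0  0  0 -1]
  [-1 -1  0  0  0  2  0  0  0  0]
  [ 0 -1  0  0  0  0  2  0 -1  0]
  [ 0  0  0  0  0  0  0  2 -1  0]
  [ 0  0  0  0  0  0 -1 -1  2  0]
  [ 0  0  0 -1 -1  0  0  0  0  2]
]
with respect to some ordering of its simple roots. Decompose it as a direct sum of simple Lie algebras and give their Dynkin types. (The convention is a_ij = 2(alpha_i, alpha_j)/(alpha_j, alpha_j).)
The diagram associated to this matrix has two connected components: the simple roots {alpha_4, alpha_5, alpha_10} form a chain of 3 nodes with single edges (A_3), and {alpha_1, alpha_2, alpha_3, alpha_6, alpha_7, alpha_8, alpha_9} form a chain of 7 nodes with single edges (A_7). A semisimple Lie algebra decomposes uniquely as the direct sum of simple ideals, one per connected component of its Dynkin diagram, so g ≅ A_3 ⊕ A_7 (dimension 15 + 63 = 78).

A3 + A7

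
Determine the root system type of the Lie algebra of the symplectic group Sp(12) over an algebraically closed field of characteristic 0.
This is sp(12), which has dimension 12(12+1)/2 = 78 and rank 12/2 = 6. In the classification of classical Lie algebras, the symplectic algebra sp(2n) has type C_n; here n = 6, so the Dynkin diagram is a chain of 6 nodes with a double edge at one end; the terminal node there is the unique long simple root (C_6). Hence the type is C_6.

C_6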